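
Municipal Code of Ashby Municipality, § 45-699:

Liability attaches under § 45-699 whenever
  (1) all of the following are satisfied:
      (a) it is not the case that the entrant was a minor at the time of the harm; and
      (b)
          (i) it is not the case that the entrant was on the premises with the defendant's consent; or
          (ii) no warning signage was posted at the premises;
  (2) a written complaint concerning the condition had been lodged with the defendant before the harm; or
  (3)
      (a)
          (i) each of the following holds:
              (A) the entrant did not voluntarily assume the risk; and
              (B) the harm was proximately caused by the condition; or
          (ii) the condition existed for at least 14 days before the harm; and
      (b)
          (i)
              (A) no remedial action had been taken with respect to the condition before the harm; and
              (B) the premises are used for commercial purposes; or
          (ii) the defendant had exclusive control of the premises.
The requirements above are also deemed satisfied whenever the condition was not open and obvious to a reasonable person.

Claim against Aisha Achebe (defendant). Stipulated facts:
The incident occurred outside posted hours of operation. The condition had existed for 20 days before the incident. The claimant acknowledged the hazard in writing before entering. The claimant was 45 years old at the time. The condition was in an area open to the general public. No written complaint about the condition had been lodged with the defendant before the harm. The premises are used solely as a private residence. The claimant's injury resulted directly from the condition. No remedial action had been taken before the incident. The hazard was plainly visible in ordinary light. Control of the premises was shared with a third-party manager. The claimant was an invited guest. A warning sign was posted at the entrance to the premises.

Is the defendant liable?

(a) not (entrant a minor) — holds.
(i) not (consent to enter) — fails.
(ii) no signage posted — fails.
(b) = F OR F = false.
(1): T AND F → false.
(2) complaint lodged — fails.
(A) no assumed risk — fails.
(B) proximate cause — met.
(i): F AND T → false.
(ii) condition ≥14 days old — met.
(a) = F OR T = true.
(A) no remedial action — met.
(B) commercial use — fails.
So (i) is not satisfied (T AND F).
(ii) exclusive control — not satisfied.
(b): F OR F → false.
(3) = T AND F = false.
Overall = F OR F OR F = false.
Exception (not open/obvious) — not satisfied.
Result: main false OR exception false → false.

No — not liable.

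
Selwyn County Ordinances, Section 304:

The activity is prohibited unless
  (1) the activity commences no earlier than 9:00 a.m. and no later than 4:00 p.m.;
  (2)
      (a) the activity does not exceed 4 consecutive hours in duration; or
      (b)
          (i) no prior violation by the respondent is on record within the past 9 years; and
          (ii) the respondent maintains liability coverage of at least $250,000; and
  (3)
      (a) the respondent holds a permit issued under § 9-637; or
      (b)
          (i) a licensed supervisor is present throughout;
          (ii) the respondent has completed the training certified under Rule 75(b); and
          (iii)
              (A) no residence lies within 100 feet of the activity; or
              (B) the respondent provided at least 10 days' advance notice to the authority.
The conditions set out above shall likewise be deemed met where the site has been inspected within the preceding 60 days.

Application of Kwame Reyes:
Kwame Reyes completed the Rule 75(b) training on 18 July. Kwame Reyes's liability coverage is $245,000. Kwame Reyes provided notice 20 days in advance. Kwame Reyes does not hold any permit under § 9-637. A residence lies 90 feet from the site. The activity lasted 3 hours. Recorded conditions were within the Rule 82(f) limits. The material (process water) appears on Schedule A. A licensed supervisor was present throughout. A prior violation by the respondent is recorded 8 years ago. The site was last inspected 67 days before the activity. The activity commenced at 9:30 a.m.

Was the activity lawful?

Yes — lawful.

(1) start within hours — holds.
(a) ≤ 4 hrs duration — met.
(i) no prior violation — fails.
(ii) coverage ≥ $250,000 — not satisfied.
(b): F AND F → false.
So (2) is satisfied (T OR F).
(a) holds permit — not met.
(i) supervisor present — satisfied.
(ii) training certified — satisfied.
(A) no residence in 100 ft — not satisfied.
(B) ≥10 days' notice — holds.
(iii): F OR T → true.
So (b) is satisfied (T AND T AND T).
So (3) is satisfied (F OR T).
Overall: T AND T AND T → true.
Exception (site inspected) — not satisfied.
Result: main true OR exception false → true.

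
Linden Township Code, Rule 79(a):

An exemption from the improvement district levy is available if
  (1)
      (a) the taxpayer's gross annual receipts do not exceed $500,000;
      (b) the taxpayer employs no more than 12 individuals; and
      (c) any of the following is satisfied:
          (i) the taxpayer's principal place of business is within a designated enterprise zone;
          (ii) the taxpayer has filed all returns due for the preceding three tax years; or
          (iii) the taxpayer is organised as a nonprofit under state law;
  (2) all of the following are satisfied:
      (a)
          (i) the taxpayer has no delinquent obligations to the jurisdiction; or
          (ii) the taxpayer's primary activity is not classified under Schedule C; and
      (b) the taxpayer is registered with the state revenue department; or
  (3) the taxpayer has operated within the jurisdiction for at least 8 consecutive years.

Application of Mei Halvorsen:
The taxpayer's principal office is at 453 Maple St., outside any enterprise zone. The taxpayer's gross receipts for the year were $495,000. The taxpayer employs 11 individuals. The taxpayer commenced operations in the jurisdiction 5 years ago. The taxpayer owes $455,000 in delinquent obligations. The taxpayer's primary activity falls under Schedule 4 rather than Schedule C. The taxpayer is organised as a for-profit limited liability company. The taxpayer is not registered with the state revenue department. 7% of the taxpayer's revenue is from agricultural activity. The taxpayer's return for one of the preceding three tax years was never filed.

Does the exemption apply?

No — not exempt.

(a) receipts ≤ $500,000 — met.
(b) ≤ 12 employees — met.
(i) in enterprise zone — not satisfied.
(ii) returns current — not met.
(iii) nonprofit — not met.
(c): F OR F OR F → false.
So (1) is not satisfied (T AND T AND F).
(i) no delinquency — not met.
(ii) not (Schedule C activity) — met.
(a): F OR T → true.
(b) state-registered — not met.
So (2) is not satisfied (T AND F).
(3) ≥ 8 yrs in jurisdiction — fails.
Overall = F OR F OR F = false.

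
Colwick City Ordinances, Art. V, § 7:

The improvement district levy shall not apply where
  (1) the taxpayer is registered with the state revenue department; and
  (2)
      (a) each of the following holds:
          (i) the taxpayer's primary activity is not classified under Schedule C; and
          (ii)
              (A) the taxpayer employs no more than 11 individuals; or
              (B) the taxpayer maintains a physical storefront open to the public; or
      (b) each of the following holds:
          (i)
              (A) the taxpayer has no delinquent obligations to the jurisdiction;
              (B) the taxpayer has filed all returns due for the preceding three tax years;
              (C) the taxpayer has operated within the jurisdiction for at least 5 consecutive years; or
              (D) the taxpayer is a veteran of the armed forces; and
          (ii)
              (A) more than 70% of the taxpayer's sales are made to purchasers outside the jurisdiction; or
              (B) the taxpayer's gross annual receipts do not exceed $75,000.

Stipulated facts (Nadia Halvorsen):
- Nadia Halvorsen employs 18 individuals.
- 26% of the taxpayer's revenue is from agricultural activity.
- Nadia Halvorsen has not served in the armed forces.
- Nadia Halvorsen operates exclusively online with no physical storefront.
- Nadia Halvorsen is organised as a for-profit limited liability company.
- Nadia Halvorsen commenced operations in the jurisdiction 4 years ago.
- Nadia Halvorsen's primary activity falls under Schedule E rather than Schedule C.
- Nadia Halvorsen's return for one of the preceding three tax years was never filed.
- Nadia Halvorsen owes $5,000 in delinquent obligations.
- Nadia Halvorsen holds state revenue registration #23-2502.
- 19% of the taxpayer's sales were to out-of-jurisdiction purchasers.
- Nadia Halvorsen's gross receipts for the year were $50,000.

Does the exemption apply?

(1) state-registered — holds.
(i) not (Schedule C activity) — met.
(A) ≤ 11 employees — fails.
(B) has storefront — fails.
So (ii) is not satisfied (F OR F).
(a) = T AND F = false.
(A) no delinquency — fails.
(B) returns current — not met.
(C) ≥ 5 yrs in jurisdiction — not met.
(D) veteran — not satisfied.
(i) = F OR F OR F OR F = false.
(A) >70% out-of-jur. sales — fails.
(B) receipts ≤ $75,000 — satisfied.
(ii): F OR T → true.
(b) = F AND T = false.
(2) = F OR F = false.
Overall: T AND F → false.

No — not exempt.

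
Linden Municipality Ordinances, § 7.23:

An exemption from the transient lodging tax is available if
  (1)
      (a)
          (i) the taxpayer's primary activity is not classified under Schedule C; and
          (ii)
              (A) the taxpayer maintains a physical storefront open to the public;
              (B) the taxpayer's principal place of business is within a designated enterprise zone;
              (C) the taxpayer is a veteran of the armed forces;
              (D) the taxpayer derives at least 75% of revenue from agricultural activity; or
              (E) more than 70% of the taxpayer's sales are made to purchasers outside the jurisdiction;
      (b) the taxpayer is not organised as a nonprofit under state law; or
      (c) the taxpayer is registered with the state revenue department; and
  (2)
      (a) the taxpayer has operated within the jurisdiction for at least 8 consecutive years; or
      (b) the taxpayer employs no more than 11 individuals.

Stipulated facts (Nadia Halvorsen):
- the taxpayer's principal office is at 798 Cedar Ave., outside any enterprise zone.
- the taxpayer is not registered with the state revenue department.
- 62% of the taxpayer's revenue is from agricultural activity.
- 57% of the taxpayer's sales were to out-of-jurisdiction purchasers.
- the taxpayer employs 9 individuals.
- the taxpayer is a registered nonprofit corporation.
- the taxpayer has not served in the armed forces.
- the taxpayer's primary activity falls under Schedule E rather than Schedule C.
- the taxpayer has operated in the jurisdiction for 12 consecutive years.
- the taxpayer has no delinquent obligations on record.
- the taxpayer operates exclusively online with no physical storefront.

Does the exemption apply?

No — not exempt.

(i) not (Schedule C activity) — satisfied.
(A) has storefront — not met.
(B) in enterprise zone — fails.
(C) veteran — fails.
(D) ≥75% agricultural — fails.
(E) >70% out-of-jur. sales — fails.
(ii): F OR F OR F OR F OR F → false.
(a) = T AND F = false.
(b) not (nonprofit) — not satisfied.
(c) state-registered — not satisfied.
(1) = F OR F OR F = false.
(a) ≥ 8 yrs in jurisdiction — holds.
(b) ≤ 11 employees — satisfied.
(2): T OR T → true.
So Overall is not satisfied (F AND T).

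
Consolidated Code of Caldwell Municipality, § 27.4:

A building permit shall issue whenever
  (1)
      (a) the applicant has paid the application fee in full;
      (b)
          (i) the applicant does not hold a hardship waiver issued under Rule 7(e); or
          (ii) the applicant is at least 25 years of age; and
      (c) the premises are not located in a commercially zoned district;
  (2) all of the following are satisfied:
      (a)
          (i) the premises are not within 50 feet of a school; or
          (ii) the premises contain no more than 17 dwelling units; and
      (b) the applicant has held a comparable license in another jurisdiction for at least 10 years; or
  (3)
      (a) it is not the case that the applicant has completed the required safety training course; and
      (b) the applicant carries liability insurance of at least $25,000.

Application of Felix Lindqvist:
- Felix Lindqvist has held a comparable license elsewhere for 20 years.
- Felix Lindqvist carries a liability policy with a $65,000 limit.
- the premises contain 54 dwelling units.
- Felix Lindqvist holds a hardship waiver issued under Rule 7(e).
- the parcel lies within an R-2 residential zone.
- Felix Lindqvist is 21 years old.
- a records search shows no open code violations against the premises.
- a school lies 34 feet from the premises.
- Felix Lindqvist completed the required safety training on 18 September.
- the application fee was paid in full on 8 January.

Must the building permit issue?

No — denied.

(a) fee paid — satisfied.
(i) not (hardship waiver) — fails.
(ii) age ≥ 25 — fails.
So (b) is not satisfied (F OR F).
(c) not (commercially zoned) — holds.
(1) = T AND F AND T = false.
(i) ≥50 ft from school — fails.
(ii) ≤ 17 units — not satisfied.
(a): F OR F → false.
(b) prior license ≥ 10 yr — met.
So (2) is not satisfied (F AND T).
(a) not (safety training) — not satisfied.
(b) insurance ≥ $25,000 — holds.
(3) = F AND T = false.
Overall: F OR F OR F → false.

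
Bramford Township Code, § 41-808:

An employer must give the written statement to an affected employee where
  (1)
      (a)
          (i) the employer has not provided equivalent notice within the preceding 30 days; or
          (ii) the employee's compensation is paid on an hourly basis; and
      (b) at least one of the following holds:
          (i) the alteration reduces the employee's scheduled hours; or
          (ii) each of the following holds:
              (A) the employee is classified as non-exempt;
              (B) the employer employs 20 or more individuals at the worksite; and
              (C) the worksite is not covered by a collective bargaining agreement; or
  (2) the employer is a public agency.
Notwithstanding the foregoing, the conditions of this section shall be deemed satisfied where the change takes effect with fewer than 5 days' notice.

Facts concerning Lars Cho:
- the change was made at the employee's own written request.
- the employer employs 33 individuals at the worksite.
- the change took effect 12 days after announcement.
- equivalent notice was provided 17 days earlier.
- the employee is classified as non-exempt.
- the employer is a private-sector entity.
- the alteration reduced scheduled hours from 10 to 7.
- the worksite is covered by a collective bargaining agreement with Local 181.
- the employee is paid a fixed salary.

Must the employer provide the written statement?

(i) no recent notice — fails.
(ii) hourly-paid — fails.
(a) = F OR F = false.
(i) hours reduced — met.
(A) non-exempt — holds.
(B) ≥ 20 at site — satisfied.
(C) no CBA — fails.
So (ii) is not satisfied (T AND T AND F).
(b): T OR F → true.
So (1) is not satisfied (F AND T).
(2) public agency — fails.
Overall = F OR F = false.
Exception (< 5 days' notice) — not satisfied.
Result: main false OR exception false → false.

No — not required.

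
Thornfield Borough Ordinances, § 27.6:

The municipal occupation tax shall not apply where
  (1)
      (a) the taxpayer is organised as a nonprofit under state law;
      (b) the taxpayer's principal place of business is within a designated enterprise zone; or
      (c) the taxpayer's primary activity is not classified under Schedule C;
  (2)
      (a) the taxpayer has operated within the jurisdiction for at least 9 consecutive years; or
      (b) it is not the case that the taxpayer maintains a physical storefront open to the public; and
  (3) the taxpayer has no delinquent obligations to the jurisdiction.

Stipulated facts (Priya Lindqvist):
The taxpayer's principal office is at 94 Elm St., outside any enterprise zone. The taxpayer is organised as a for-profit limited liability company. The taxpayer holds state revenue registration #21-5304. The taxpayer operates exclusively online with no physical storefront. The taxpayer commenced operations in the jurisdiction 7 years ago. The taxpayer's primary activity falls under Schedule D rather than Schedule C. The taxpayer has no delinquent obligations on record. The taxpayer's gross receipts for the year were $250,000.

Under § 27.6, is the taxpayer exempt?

Yes — exempt.

(a) nonprofit — not met.
(b) in enterprise zone — not met.
(c) not (Schedule C activity) — met.
(1) = F OR F OR T = true.
(a) ≥ 9 yrs in jurisdiction — not met.
(b) not (has storefront) — holds.
(2) = F OR T = true.
(3) no delinquency — met.
So Overall is satisfied (T AND T AND T).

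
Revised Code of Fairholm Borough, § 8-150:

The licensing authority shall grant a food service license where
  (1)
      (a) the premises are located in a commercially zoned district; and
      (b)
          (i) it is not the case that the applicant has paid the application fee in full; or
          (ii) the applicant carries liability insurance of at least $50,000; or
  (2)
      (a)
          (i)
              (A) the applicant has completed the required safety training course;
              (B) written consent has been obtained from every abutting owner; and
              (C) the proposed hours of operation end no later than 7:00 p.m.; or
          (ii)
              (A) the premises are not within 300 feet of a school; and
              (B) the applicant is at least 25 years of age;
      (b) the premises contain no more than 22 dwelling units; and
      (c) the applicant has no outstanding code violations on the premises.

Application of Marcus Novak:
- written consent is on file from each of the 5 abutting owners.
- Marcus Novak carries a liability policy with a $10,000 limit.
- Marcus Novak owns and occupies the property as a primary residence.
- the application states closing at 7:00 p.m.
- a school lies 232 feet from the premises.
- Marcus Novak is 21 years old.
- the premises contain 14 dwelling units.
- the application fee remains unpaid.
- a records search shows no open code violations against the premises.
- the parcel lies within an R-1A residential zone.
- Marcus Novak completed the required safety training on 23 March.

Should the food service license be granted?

Yes — granted.

(a) commercially zoned — fails.
(i) not (fee paid) — met.
(ii) insurance ≥ $50,000 — fails.
So (b) is satisfied (T OR F).
(1): F AND T → false.
(A) safety training — holds.
(B) all abutters consent — satisfied.
(C) closes by 7 p.m. — met.
(i) = T AND T AND T = true.
(A) ≥300 ft from school — not met.
(B) age ≥ 25 — not satisfied.
(ii) = F AND F = false.
(a) = T OR F = true.
(b) ≤ 22 units — met.
(c) no code violations — met.
(2) = T AND T AND T = true.
Overall: F OR T → true.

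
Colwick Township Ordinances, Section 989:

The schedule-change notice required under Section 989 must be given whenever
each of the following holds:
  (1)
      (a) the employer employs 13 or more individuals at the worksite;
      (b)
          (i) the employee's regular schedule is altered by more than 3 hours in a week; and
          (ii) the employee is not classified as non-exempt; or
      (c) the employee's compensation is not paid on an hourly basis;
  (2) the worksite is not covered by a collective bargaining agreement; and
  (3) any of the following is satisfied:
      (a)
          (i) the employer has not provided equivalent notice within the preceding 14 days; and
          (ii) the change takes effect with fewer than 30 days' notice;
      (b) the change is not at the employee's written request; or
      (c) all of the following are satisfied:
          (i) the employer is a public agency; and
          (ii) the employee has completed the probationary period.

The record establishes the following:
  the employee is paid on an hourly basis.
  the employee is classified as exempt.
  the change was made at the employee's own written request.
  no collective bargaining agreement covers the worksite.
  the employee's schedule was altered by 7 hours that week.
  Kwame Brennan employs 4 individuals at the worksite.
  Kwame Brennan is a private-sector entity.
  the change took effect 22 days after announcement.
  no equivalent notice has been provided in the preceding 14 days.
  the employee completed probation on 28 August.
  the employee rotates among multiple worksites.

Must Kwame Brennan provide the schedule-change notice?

(a) ≥ 13 at site — not met.
(i) schedule shift > 3h — met.
(ii) not (non-exempt) — met.
(b) = T AND T = true.
(c) not (hourly-paid) — fails.
(1): F OR T OR F → true.
(2) no CBA — met.
(i) no recent notice — satisfied.
(ii) < 30 days' notice — satisfied.
(a): T AND T → true.
(b) not employee-requested — fails.
(i) public agency — not met.
(ii) past probation — satisfied.
(c): F AND T → false.
(3): T OR F OR F → true.
Overall: T AND T AND T → true.

Yes — required.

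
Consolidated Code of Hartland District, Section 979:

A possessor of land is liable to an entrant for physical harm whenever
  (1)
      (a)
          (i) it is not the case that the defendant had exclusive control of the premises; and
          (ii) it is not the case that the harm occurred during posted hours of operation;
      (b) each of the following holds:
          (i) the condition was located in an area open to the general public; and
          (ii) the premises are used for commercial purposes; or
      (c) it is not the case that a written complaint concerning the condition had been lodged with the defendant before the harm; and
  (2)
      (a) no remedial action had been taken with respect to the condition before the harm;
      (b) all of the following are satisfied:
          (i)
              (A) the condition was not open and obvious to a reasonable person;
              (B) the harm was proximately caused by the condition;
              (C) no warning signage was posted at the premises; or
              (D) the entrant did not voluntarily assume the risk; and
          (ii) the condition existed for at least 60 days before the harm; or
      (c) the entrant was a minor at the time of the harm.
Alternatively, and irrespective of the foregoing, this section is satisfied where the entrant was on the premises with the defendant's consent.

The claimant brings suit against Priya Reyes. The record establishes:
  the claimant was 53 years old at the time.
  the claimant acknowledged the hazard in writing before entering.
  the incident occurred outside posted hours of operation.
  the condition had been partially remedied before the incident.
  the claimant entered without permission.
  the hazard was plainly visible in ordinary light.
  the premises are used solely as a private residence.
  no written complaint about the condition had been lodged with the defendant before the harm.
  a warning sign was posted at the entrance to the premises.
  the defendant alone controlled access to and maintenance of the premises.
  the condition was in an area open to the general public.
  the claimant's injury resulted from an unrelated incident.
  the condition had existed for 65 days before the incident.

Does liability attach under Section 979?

(i) not (exclusive control) — not satisfied.
(ii) not (during posted hours) — met.
(a): F AND T → false.
(i) public area — met.
(ii) commercial use — fails.
(b) = T AND F = false.
(c) not (complaint lodged) — met.
(1): F OR F OR T → true.
(a) no remedial action — not met.
(A) not open/obvious — not met.
(B) proximate cause — not met.
(C) no signage posted — not satisfied.
(D) no assumed risk — not met.
(i): F OR F OR F OR F → false.
(ii) condition ≥60 days old — met.
(b) = F AND T = false.
(c) entrant a minor — not satisfied.
(2) = F OR F OR F = false.
So Overall is not satisfied (T AND F).
Exception (consent to enter) — not satisfied.
Result: main false OR exception false → false.

No — not liable.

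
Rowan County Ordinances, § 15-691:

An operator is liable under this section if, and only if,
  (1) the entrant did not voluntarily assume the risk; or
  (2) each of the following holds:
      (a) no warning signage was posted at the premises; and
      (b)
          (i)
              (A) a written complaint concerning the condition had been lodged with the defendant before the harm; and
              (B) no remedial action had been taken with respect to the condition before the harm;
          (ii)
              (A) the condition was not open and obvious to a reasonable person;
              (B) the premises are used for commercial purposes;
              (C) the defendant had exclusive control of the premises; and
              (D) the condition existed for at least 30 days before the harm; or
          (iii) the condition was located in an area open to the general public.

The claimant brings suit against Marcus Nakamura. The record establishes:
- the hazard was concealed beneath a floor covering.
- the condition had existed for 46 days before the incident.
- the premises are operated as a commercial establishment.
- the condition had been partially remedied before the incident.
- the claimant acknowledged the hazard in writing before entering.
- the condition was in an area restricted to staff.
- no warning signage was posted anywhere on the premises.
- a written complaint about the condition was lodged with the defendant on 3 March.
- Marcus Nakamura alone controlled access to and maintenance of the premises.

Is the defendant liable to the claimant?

(1) no assumed risk — fails.
(a) no signage posted — satisfied.
(A) complaint lodged — satisfied.
(B) no remedial action — not met.
(i): T AND F → false.
(A) not open/obvious — satisfied.
(B) commercial use — satisfied.
(C) exclusive control — holds.
(D) condition ≥30 days old — satisfied.
So (ii) is satisfied (T AND T AND T AND T).
(iii) public area — not satisfied.
(b) = F OR T OR F = true.
So (2) is satisfied (T AND T).
Overall: F OR T → true.

Yes — liable.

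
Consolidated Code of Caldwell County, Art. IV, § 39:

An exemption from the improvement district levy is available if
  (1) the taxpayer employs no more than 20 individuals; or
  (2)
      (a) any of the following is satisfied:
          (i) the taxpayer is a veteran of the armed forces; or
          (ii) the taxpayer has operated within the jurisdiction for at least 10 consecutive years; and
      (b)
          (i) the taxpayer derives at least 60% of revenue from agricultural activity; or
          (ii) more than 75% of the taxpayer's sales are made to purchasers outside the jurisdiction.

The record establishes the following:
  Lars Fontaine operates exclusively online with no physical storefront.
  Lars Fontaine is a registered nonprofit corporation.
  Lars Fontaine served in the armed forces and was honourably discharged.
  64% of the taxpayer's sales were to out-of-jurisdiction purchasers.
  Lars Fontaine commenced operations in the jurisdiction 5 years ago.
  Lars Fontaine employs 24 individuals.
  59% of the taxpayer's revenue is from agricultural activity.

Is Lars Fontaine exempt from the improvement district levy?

(1) ≤ 20 employees — not met.
(i) veteran — met.
(ii) ≥ 10 yrs in jurisdiction — not met.
So (a) is satisfied (T OR F).
(i) ≥60% agricultural — fails.
(ii) >75% out-of-jur. sales — not met.
(b): F OR F → false.
(2): T AND F → false.
Overall: F OR F → false.

No — not exempt.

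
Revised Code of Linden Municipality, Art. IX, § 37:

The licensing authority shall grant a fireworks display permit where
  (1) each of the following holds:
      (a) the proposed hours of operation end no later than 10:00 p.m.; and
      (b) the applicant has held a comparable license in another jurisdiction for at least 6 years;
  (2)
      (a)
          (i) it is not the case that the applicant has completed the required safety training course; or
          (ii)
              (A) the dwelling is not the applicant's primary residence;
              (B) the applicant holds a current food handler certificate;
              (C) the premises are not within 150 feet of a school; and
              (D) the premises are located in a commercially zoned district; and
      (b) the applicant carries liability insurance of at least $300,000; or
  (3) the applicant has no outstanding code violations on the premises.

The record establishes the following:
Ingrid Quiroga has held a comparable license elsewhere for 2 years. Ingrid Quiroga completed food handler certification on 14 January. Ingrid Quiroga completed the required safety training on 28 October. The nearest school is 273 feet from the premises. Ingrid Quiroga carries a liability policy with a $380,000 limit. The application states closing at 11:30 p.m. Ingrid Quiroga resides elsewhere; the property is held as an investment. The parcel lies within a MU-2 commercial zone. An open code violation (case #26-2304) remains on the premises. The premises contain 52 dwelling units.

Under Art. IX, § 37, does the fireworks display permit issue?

Yes — granted.

(a) closes by 10 p.m. — fails.
(b) prior license ≥ 6 yr — fails.
(1) = F AND F = false.
(i) not (safety training) — fails.
(A) not (primary residence) — met.
(B) food handler cert. — met.
(C) ≥150 ft from school — met.
(D) commercially zoned — met.
(ii): T AND T AND T AND T → true.
So (a) is satisfied (F OR T).
(b) insurance ≥ $300,000 — satisfied.
(2): T AND T → true.
(3) no code violations — not satisfied.
So Overall is satisfied (F OR T OR F).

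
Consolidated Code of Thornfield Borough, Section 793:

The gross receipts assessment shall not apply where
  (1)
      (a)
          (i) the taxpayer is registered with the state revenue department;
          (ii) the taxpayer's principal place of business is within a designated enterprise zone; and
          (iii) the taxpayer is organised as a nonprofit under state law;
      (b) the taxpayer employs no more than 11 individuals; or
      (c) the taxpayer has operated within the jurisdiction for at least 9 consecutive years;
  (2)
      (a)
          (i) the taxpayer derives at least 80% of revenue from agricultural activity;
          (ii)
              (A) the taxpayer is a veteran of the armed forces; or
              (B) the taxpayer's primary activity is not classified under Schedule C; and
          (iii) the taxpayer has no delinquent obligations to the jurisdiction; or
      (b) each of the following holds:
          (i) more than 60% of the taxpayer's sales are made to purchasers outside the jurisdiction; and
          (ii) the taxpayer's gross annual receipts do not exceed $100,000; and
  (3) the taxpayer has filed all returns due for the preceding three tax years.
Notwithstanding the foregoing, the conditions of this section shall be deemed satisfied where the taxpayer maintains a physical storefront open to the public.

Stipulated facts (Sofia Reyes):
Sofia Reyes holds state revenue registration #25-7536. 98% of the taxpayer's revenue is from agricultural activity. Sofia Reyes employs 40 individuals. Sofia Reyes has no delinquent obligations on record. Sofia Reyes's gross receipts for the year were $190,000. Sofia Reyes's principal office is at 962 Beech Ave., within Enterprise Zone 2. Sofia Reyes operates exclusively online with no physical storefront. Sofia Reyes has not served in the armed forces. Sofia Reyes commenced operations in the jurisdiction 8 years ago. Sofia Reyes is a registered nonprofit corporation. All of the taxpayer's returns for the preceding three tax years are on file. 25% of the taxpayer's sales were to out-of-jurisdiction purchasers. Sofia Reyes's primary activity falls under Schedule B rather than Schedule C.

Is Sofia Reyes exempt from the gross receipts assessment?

Yes — exempt.

(i) state-registered — holds.
(ii) in enterprise zone — satisfied.
(iii) nonprofit — satisfied.
(a): T AND T AND T → true.
(b) ≤ 11 employees — not met.
(c) ≥ 9 yrs in jurisdiction — not satisfied.
(1): T OR F OR F → true.
(i) ≥80% agricultural — met.
(A) veteran — not met.
(B) not (Schedule C activity) — satisfied.
So (ii) is satisfied (F OR T).
(iii) no delinquency — met.
(a) = T AND T AND T = true.
(i) >60% out-of-jur. sales — not satisfied.
(ii) receipts ≤ $100,000 — fails.
So (b) is not satisfied (F AND F).
(2): T OR F → true.
(3) returns current — met.
So Overall is satisfied (T AND T AND T).
Exception (has storefront) — not satisfied.
Result: main true OR exception false → true.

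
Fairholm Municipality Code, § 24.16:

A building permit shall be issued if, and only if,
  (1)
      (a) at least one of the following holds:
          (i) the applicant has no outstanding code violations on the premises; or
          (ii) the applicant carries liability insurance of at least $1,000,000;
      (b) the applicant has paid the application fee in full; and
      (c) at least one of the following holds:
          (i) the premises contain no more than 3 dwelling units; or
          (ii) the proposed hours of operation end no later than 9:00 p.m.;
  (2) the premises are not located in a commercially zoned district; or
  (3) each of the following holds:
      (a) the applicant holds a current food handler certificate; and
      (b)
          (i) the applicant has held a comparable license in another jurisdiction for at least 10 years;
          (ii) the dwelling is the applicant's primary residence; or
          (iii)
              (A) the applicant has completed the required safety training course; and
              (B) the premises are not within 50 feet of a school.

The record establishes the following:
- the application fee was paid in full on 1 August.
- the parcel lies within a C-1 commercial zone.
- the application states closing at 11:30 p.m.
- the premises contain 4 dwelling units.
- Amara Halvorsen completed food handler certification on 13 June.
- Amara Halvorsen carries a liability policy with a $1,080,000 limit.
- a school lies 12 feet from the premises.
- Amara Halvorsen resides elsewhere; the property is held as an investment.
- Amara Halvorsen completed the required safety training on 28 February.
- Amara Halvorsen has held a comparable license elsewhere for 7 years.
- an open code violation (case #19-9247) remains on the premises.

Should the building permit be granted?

(i) no code violations — fails.
(ii) insurance ≥ $1,000,000 — holds.
(a) = F OR T = true.
(b) fee paid — holds.
(i) ≤ 3 units — fails.
(ii) closes by 9 p.m. — not satisfied.
(c): F OR F → false.
(1) = T AND T AND F = false.
(2) not (commercially zoned) — not satisfied.
(a) food handler cert. — holds.
(i) prior license ≥ 10 yr — fails.
(ii) primary residence — fails.
(A) safety training — met.
(B) ≥50 ft from school — not met.
(iii) = T AND F = false.
(b): F OR F OR F → false.
(3): T AND F → false.
Overall = F OR F OR F = false.

No — denied.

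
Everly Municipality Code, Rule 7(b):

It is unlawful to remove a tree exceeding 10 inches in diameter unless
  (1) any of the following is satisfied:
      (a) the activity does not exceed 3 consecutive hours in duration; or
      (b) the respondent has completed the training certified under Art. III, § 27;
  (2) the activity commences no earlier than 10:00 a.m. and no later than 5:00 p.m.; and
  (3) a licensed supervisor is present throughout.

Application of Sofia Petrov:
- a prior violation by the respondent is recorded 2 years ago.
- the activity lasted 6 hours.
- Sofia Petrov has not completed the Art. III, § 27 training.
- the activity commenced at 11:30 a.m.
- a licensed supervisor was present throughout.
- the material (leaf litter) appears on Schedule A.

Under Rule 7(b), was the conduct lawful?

No — unlawful.

(a) ≤ 3 hrs duration — fails.
(b) training certified — not satisfied.
(1) = F OR F = false.
(2) start within hours — satisfied.
(3) supervisor present — satisfied.
So Overall is not satisfied (F AND T AND T).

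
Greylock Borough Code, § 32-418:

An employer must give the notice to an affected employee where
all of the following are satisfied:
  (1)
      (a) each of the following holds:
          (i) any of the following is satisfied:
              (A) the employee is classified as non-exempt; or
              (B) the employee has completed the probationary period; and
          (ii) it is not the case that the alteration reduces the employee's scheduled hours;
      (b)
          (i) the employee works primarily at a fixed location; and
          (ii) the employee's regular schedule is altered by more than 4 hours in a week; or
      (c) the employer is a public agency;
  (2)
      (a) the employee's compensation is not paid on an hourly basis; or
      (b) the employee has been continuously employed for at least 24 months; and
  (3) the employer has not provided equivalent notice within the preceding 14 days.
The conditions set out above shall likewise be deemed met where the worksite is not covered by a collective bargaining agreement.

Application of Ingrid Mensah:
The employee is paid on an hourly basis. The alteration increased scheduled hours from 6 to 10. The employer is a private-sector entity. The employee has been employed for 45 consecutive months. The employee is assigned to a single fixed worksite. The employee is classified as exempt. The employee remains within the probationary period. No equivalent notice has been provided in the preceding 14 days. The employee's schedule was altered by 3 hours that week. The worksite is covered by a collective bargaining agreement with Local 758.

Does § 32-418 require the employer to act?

(A) non-exempt — fails.
(B) past probation — fails.
(i): F OR F → false.
(ii) not (hours reduced) — met.
(a): F AND T → false.
(i) fixed location — met.
(ii) schedule shift > 4h — not satisfied.
(b) = T AND F = false.
(c) public agency — not met.
(1): F OR F OR F → false.
(a) not (hourly-paid) — not met.
(b) tenure ≥ 24 mo. — met.
(2) = F OR T = true.
(3) no recent notice — met.
Overall = F AND T AND T = false.
Exception (no CBA) — not satisfied.
Result: main false OR exception false → false.

No — not required.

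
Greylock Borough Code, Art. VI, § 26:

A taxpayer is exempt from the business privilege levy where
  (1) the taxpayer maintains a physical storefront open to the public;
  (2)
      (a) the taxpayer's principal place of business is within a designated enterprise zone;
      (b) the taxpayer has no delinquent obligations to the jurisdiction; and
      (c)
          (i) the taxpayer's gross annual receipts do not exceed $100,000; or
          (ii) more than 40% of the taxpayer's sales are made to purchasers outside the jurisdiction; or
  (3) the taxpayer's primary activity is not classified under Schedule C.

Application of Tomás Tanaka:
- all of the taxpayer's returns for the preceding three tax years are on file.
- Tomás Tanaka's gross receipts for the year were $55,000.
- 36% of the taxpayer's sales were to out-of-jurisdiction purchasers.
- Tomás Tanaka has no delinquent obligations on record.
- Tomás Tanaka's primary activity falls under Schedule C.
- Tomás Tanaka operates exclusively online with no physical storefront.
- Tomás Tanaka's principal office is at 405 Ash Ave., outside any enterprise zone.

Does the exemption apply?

No — not exempt.

(1) has storefront — fails.
(a) in enterprise zone — not met.
(b) no delinquency — satisfied.
(i) receipts ≤ $100,000 — met.
(ii) >40% out-of-jur. sales — not met.
(c) = T OR F = true.
(2) = F AND T AND T = false.
(3) not (Schedule C activity) — not satisfied.
So Overall is not satisfied (F OR F OR F).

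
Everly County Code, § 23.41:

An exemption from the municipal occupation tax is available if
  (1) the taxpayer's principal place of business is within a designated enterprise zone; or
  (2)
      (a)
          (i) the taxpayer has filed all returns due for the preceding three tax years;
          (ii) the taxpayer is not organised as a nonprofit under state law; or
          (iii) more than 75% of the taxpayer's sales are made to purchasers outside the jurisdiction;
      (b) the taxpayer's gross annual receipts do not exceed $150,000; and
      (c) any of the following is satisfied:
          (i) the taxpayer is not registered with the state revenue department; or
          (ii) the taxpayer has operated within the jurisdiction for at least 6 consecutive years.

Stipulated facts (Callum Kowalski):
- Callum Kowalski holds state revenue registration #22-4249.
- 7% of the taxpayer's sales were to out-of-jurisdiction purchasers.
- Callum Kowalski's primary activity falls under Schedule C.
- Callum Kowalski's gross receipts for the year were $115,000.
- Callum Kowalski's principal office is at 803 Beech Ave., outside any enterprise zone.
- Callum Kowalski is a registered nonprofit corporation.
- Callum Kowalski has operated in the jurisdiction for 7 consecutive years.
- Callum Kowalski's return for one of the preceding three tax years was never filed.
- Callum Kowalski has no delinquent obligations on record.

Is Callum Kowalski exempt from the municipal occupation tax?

(1) in enterprise zone — fails.
(i) returns current — not met.
(ii) not (nonprofit) — not satisfied.
(iii) >75% out-of-jur. sales — not met.
So (a) is not satisfied (F OR F OR F).
(b) receipts ≤ $150,000 — holds.
(i) not (state-registered) — not met.
(ii) ≥ 6 yrs in jurisdiction — holds.
(c) = F OR T = true.
(2): F AND T AND T → false.
Overall: F OR F → false.

No — not exempt.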